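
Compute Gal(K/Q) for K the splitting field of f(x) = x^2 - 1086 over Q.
Gal(K/Q) = Z/2Z (cyclic of order 2)

x^2 - 1086 is irreducible over Q since 1086 is not a rational square. The splitting field Q(sqrt(1086)) has degree 2 over Q, and its unique nontrivial automorphism is sqrt(1086) ↦ -sqrt(1086). Hence Gal(Q(sqrt(1086))/Q) = Z/2Z.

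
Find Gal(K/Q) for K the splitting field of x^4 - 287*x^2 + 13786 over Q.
Gal(K/Q) = V_4 (Klein four-group, Z/2Z × Z/2Z)

f factors as (x^2 - 226)(x^2 - 61), so the splitting field is K = Q(sqrt(226), sqrt(61)). The elements 226, 61, 13786 are all non-squares in Q, so sqrt(226) and sqrt(61) generate independent quadratic extensions. Thus [K:Q] = 4 and Gal(K/Q) is generated by the two order-2 automorphisms sqrt(226) ↦ -sqrt(226) and sqrt(61) ↦ -sqrt(61), giving V_4.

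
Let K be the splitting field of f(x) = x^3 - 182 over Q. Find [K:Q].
[K:Q] = 6

x^3 - 182 has one real root r = 182^(1/3) and two complex roots r*zeta_3, r*zeta_3^2 where zeta_3 = e^(2*pi*i/3). The splitting field is Q(r, zeta_3). [Q(r):Q] = 3 and [Q(zeta_3):Q] = 2 with gcd = 1, so [Q(r, zeta_3):Q] = 3 * 2 = 6.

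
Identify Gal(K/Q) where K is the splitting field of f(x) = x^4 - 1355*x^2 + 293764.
Gal(K/Q) = Z/2Z (cyclic of order 2)

f factors as (x^2 - 1084)(x^2 - 271), so the splitting field is K = Q(sqrt(1084), sqrt(271)). The squarefree part of 1084 is 271 and the squarefree part of 271 is also 271, so sqrt(1084) and sqrt(271) are both rational multiples of sqrt(271). Hence Q(sqrt(1084)) = Q(sqrt(271)) = Q(sqrt(271)), and the splitting field collapses to a single degree-2 extension with Galois group Z/2Z.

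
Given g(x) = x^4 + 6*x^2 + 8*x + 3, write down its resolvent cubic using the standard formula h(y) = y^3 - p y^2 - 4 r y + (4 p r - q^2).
h(y) = y^3 - 6*y^2 - 12*y + 8

Identify coefficients: p = 6, q = 8, r = 3.
Plug into h(y) = y^3 - p y^2 - 4 r y + (4 p r - q^2):
  h(y) = y^3 - (6) y^2 - 4*(3) y + (4*(6)*(3) - (8)^2)
       = y^3 + (-6) y^2 + (-12) y + (8).
Simplifying: h(y) = y^3 - 6*y^2 - 12*y + 8.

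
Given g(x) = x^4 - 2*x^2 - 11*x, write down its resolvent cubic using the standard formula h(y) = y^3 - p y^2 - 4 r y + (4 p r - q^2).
h(y) = y^3 + 2*y^2 - 121

Identify coefficients: p = -2, q = -11, r = 0.
Plug into h(y) = y^3 - p y^2 - 4 r y + (4 p r - q^2):
  h(y) = y^3 - (-2) y^2 - 4*(0) y + (4*(-2)*(0) - (-11)^2)
       = y^3 + (2) y^2 + (0) y + (-121).
Simplifying: h(y) = y^3 + 2*y^2 - 121.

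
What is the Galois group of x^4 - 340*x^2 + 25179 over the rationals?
Gal(K/Q) = V_4 (Klein four-group, Z/2Z × Z/2Z)

f factors as (x^2 - 109)(x^2 - 231), so the splitting field is K = Q(sqrt(109), sqrt(231)). The elements 109, 231, 25179 are all non-squares in Q, so sqrt(109) and sqrt(231) generate independent quadratic extensions. Thus [K:Q] = 4 and Gal(K/Q) is generated by the two order-2 automorphisms sqrt(109) ↦ -sqrt(109) and sqrt(231) ↦ -sqrt(231), giving V_4.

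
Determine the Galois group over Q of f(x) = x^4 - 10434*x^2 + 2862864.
Gal(K/Q) = Z/2Z (cyclic of order 2)

f factors as (x^2 - 10152)(x^2 - 282), so the splitting field is K = Q(sqrt(10152), sqrt(282)). The squarefree part of 10152 is 282 and the squarefree part of 282 is also 282, so sqrt(10152) and sqrt(282) are both rational multiples of sqrt(282). Hence Q(sqrt(10152)) = Q(sqrt(282)) = Q(sqrt(282)), and the splitting field collapses to a single degree-2 extension with Galois group Z/2Z.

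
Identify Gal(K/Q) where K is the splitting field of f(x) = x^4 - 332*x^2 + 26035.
Gal(K/Q) = V_4 (Klein four-group, Z/2Z × Z/2Z)

f factors as (x^2 - 205)(x^2 - 127), so the splitting field is K = Q(sqrt(205), sqrt(127)). The elements 205, 127, 26035 are all non-squares in Q, so sqrt(205) and sqrt(127) generate independent quadratic extensions. Thus [K:Q] = 4 and Gal(K/Q) is generated by the two order-2 automorphisms sqrt(205) ↦ -sqrt(205) and sqrt(127) ↦ -sqrt(127), giving V_4.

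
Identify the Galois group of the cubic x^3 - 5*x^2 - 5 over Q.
Gal(K/Q) = S_3 (symmetric group of order 6)

Compute the discriminant of x^3 + (-5)*x^2 + (0)*x + (-5): Δ = -3175. Since Δ is not a rational square, the Galois group is not contained in A_3; it must be the full S_3 (irreducibility of the cubic rules out anything smaller).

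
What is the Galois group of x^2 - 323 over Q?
Gal(K/Q) = Z/2Z (cyclic of order 2)

x^2 - 323 is irreducible over Q since 323 is not a rational square. The splitting field Q(sqrt(323)) has degree 2 over Q, and its unique nontrivial automorphism is sqrt(323) ↦ -sqrt(323). Hence Gal(Q(sqrt(323))/Q) = Z/2Z.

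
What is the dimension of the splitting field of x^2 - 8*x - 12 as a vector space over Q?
[K:Q] = 2

The discriminant of x^2 + (-8)*x + (-12) is b^2 - 4c = 64 - (-48) = 112. Since 112 is not a perfect square in Q, the polynomial is irreducible over Q. Its two roots generate a degree-2 extension, so [K:Q] = 2.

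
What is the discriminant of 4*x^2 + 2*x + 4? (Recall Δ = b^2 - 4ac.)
Δ = -60

For a quadratic a x^2 + b x + c the discriminant is Δ = b^2 - 4ac = (2)^2 - 4*(4)*(4) = 4 - (64) = -60.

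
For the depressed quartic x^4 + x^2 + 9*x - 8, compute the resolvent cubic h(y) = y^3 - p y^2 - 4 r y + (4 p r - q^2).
h(y) = y^3 - y^2 + 32*y - 113

Identify coefficients: p = 1, q = 9, r = -8.
Plug into h(y) = y^3 - p y^2 - 4 r y + (4 p r - q^2):
  h(y) = y^3 - (1) y^2 - 4*(-8) y + (4*(1)*(-8) - (9)^2)
       = y^3 + (-1) y^2 + (32) y + (-113).
Simplifying: h(y) = y^3 - y^2 + 32*y - 113.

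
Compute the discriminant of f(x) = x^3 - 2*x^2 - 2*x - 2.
Δ = -268

For x^3 + a x^2 + b x + c the discriminant is Δ = 18 a b c - 4 a^3 c + a^2 b^2 - 4 b^3 - 27 c^2.
Plug a = -2, b = -2, c = -2:
  18*(-2)*(-2)*(-2) - 4*(-2)^3*(-2) + (-2)^2*(-2)^2 - 4*(-2)^3 - 27*(-2)^2
  = -144 + (-64) + 16 + (32) + (-108)
  = -268.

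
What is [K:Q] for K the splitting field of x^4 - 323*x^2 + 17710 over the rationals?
[K:Q] = 4

f factors as (x^2 - 70)(x^2 - 253); the splitting field is K = Q(sqrt(70), sqrt(253)). Since 70, 253, and 17710 are all non-squares in Q, the three subfields Q(sqrt(70)), Q(sqrt(253)), Q(sqrt(17710)) are distinct degree-2 extensions, so [K:Q] = 4 (Klein four Galois group).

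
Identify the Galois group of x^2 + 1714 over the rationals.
Gal(K/Q) = Z/2Z (cyclic of order 2)

x^2 + 1714 is irreducible over Q since -1714 is not a rational square. The splitting field Q(sqrt(-1714)) has degree 2 over Q, and its unique nontrivial automorphism is sqrt(-1714) ↦ -sqrt(-1714). Hence Gal(Q(sqrt(-1714))/Q) = Z/2Z.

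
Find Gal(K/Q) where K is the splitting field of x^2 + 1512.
Gal(K/Q) = Z/2Z (cyclic of order 2)

x^2 + 1512 is irreducible over Q since -1512 is not a rational square. The splitting field Q(sqrt(-1512)) has degree 2 over Q, and its unique nontrivial automorphism is sqrt(-1512) ↦ -sqrt(-1512). Hence Gal(Q(sqrt(-1512))/Q) = Z/2Z.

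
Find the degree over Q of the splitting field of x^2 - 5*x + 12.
[K:Q] = 2

The discriminant of x^2 + (-5)*x + (12) is b^2 - 4c = 25 - (48) = -23. Since -23 is not a perfect square in Q, the polynomial is irreducible over Q. Its two roots generate a degree-2 extension, so [K:Q] = 2.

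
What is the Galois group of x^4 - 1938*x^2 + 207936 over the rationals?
Gal(K/Q) = Z/2Z (cyclic of order 2)

f factors as (x^2 - 1824)(x^2 - 114), so the splitting field is K = Q(sqrt(1824), sqrt(114)). The squarefree part of 1824 is 114 and the squarefree part of 114 is also 114, so sqrt(1824) and sqrt(114) are both rational multiples of sqrt(114). Hence Q(sqrt(1824)) = Q(sqrt(114)) = Q(sqrt(114)), and the splitting field collapses to a single degree-2 extension with Galois group Z/2Z.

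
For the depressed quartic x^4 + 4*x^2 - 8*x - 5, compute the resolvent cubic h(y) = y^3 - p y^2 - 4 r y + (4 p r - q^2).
h(y) = y^3 - 4*y^2 + 20*y - 144

Identify coefficients: p = 4, q = -8, r = -5.
Plug into h(y) = y^3 - p y^2 - 4 r y + (4 p r - q^2):
  h(y) = y^3 - (4) y^2 - 4*(-5) y + (4*(4)*(-5) - (-8)^2)
       = y^3 + (-4) y^2 + (20) y + (-144).
Simplifying: h(y) = y^3 - 4*y^2 + 20*y - 144.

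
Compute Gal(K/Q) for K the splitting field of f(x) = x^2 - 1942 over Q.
Gal(K/Q) = Z/2Z (cyclic of order 2)

x^2 - 1942 is irreducible over Q since 1942 is not a rational square. The splitting field Q(sqrt(1942)) has degree 2 over Q, and its unique nontrivial automorphism is sqrt(1942) ↦ -sqrt(1942). Hence Gal(Q(sqrt(1942))/Q) = Z/2Z.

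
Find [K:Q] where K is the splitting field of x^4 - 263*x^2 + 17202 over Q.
[K:Q] = 4

f factors as (x^2 - 141)(x^2 - 122); the splitting field is K = Q(sqrt(141), sqrt(122)). Since 141, 122, and 17202 are all non-squares in Q, the three subfields Q(sqrt(141)), Q(sqrt(122)), Q(sqrt(17202)) are distinct degree-2 extensions, so [K:Q] = 4 (Klein four Galois group).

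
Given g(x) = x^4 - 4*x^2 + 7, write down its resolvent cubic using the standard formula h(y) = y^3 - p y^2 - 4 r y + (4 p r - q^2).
h(y) = y^3 + 4*y^2 - 28*y - 112

Identify coefficients: p = -4, q = 0, r = 7.
Plug into h(y) = y^3 - p y^2 - 4 r y + (4 p r - q^2):
  h(y) = y^3 - (-4) y^2 - 4*(7) y + (4*(-4)*(7) - (0)^2)
       = y^3 + (4) y^2 + (-28) y + (-112).
Simplifying: h(y) = y^3 + 4*y^2 - 28*y - 112.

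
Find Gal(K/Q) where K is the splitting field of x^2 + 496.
Gal(K/Q) = Z/2Z (cyclic of order 2)

x^2 + 496 is irreducible over Q since -496 is not a rational square. The splitting field Q(sqrt(-496)) has degree 2 over Q, and its unique nontrivial automorphism is sqrt(-496) ↦ -sqrt(-496). Hence Gal(Q(sqrt(-496))/Q) = Z/2Z.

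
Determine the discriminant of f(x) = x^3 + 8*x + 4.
Δ = -2480

For a depressed cubic x^3 + p x + q the discriminant is Δ = -4 p^3 - 27 q^2 = -4*(8)^3 - 27*(4)^2 = -2048 - 432 = -2480.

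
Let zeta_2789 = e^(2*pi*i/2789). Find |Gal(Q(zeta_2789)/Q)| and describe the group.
|Gal(Q(zeta_2789)/Q)| = phi(2789) = 2788; group ≅ (Z/2789Z)^* ≅ Z/2788Z

The n-th cyclotomic polynomial Φ_2789(x) is the minimal polynomial of zeta_2789 over Q and has degree phi(2789) = 2788. So Q(zeta_2789) is a degree-2788 Galois extension with Galois group (Z/2789Z)^*. (Z/2789Z)^* is cyclic since 2789 is an odd prime power (or 4). Hence Gal(Q(zeta_2789)/Q) ≅ Z/2788Z.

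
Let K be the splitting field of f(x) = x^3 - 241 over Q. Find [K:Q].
[K:Q] = 6

x^3 - 241 has one real root r = 241^(1/3) and two complex roots r*zeta_3, r*zeta_3^2 where zeta_3 = e^(2*pi*i/3). The splitting field is Q(r, zeta_3). [Q(r):Q] = 3 and [Q(zeta_3):Q] = 2 with gcd = 1, so [Q(r, zeta_3):Q] = 3 * 2 = 6.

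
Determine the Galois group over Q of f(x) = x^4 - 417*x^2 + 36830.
Gal(K/Q) = V_4 (Klein four-group, Z/2Z × Z/2Z)

f factors as (x^2 - 127)(x^2 - 290), so the splitting field is K = Q(sqrt(127), sqrt(290)). The elements 127, 290, 36830 are all non-squares in Q, so sqrt(127) and sqrt(290) generate independent quadratic extensions. Thus [K:Q] = 4 and Gal(K/Q) is generated by the two order-2 automorphisms sqrt(127) ↦ -sqrt(127) and sqrt(290) ↦ -sqrt(290), giving V_4.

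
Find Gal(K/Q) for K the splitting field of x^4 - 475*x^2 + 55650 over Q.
Gal(K/Q) = V_4 (Klein four-group, Z/2Z × Z/2Z)

f factors as (x^2 - 210)(x^2 - 265), so the splitting field is K = Q(sqrt(210), sqrt(265)). The elements 210, 265, 55650 are all non-squares in Q, so sqrt(210) and sqrt(265) generate independent quadratic extensions. Thus [K:Q] = 4 and Gal(K/Q) is generated by the two order-2 automorphisms sqrt(210) ↦ -sqrt(210) and sqrt(265) ↦ -sqrt(265), giving V_4.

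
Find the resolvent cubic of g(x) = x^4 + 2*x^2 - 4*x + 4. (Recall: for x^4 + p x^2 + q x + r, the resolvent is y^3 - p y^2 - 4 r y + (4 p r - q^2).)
h(y) = y^3 - 2*y^2 - 16*y + 16

Identify coefficients: p = 2, q = -4, r = 4.
Plug into h(y) = y^3 - p y^2 - 4 r y + (4 p r - q^2):
  h(y) = y^3 - (2) y^2 - 4*(4) y + (4*(2)*(4) - (-4)^2)
       = y^3 + (-2) y^2 + (-16) y + (16).
Simplifying: h(y) = y^3 - 2*y^2 - 16*y + 16.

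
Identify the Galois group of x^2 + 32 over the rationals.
Gal(K/Q) = Z/2Z (cyclic of order 2)

x^2 + 32 is irreducible over Q since -32 is not a rational square. The splitting field Q(sqrt(-32)) has degree 2 over Q, and its unique nontrivial automorphism is sqrt(-32) ↦ -sqrt(-32). Hence Gal(Q(sqrt(-32))/Q) = Z/2Z.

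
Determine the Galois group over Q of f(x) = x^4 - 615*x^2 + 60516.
Gal(K/Q) = Z/2Z (cyclic of order 2)

f factors as (x^2 - 123)(x^2 - 492), so the splitting field is K = Q(sqrt(123), sqrt(492)). The squarefree part of 123 is 123 and the squarefree part of 492 is also 123, so sqrt(123) and sqrt(492) are both rational multiples of sqrt(123). Hence Q(sqrt(123)) = Q(sqrt(492)) = Q(sqrt(123)), and the splitting field collapses to a single degree-2 extension with Galois group Z/2Z.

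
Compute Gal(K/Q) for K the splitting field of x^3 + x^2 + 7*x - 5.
Gal(K/Q) = S_3 (symmetric group of order 6)

Compute the discriminant of x^3 + (1)*x^2 + (7)*x + (-5): Δ = -2608. Since Δ is not a rational square, the Galois group is not contained in A_3; it must be the full S_3 (irreducibility of the cubic rules out anything smaller).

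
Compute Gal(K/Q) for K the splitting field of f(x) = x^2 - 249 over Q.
Gal(K/Q) = Z/2Z (cyclic of order 2)

x^2 - 249 is irreducible over Q since 249 is not a rational square. The splitting field Q(sqrt(249)) has degree 2 over Q, and its unique nontrivial automorphism is sqrt(249) ↦ -sqrt(249). Hence Gal(Q(sqrt(249))/Q) = Z/2Z.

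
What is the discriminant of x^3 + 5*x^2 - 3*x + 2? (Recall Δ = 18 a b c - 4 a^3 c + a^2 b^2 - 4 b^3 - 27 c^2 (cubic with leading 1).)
Δ = -1315

For x^3 + a x^2 + b x + c the discriminant is Δ = 18 a b c - 4 a^3 c + a^2 b^2 - 4 b^3 - 27 c^2.
Plug a = 5, b = -3, c = 2:
  18*(5)*(-3)*(2) - 4*(5)^3*(2) + (5)^2*(-3)^2 - 4*(-3)^3 - 27*(2)^2
  = -540 + (-1000) + 225 + (108) + (-108)
  = -1315.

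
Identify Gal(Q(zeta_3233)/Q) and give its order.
|Gal(Q(zeta_3233)/Q)| = phi(3233) = 3120; group ≅ (Z/3233Z)^* ≅ Z/52Z × Z/60Z

The n-th cyclotomic polynomial Φ_3233(x) is the minimal polynomial of zeta_3233 over Q and has degree phi(3233) = 3120. So Q(zeta_3233) is a degree-3120 Galois extension with Galois group (Z/3233Z)^*. By CRT, (Z/3233Z)^* ≅ (Z/53Z)^* × (Z/61Z)^*. Each prime-power unit group is (Z/53Z)^* ≅ Z/52Z; (Z/61Z)^* ≅ Z/60Z. Hence Gal(Q(zeta_3233)/Q) ≅ Z/52Z × Z/60Z.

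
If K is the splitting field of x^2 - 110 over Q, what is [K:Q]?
[K:Q] = 2

The polynomial x^2 - 110 is irreducible over Q since 110 is not a perfect square. Its splitting field is Q(sqrt(110)), which has degree 2 over Q.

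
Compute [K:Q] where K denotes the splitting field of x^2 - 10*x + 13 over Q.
[K:Q] = 2

The discriminant of x^2 + (-10)*x + (13) is b^2 - 4c = 100 - (52) = 48. Since 48 is not a perfect square in Q, the polynomial is irreducible over Q. Its two roots generate a degree-2 extension, so [K:Q] = 2.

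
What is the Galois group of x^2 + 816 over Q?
Gal(K/Q) = Z/2Z (cyclic of order 2)

x^2 + 816 is irreducible over Q since -816 is not a rational square. The splitting field Q(sqrt(-816)) has degree 2 over Q, and its unique nontrivial automorphism is sqrt(-816) ↦ -sqrt(-816). Hence Gal(Q(sqrt(-816))/Q) = Z/2Z.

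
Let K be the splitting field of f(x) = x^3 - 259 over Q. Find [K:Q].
[K:Q] = 6

x^3 - 259 has one real root r = 259^(1/3) and two complex roots r*zeta_3, r*zeta_3^2 where zeta_3 = e^(2*pi*i/3). The splitting field is Q(r, zeta_3). [Q(r):Q] = 3 and [Q(zeta_3):Q] = 2 with gcd = 1, so [Q(r, zeta_3):Q] = 3 * 2 = 6.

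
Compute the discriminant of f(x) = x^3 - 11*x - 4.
Δ = 4892

For a depressed cubic x^3 + p x + q the discriminant is Δ = -4 p^3 - 27 q^2 = -4*(-11)^3 - 27*(-4)^2 = 5324 - 432 = 4892.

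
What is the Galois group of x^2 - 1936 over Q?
Gal(K/Q) = trivial group (order 1)

x^2 - 1936 factors as (x - 44)(x + 44) over Q, so its splitting field is Q itself and the Galois group is trivial.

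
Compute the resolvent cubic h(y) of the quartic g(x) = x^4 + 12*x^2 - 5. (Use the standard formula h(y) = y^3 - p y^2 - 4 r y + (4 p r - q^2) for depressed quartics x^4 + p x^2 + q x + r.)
h(y) = y^3 - 12*y^2 + 20*y - 240

Identify coefficients: p = 12, q = 0, r = -5.
Plug into h(y) = y^3 - p y^2 - 4 r y + (4 p r - q^2):
  h(y) = y^3 - (12) y^2 - 4*(-5) y + (4*(12)*(-5) - (0)^2)
       = y^3 + (-12) y^2 + (20) y + (-240).
Simplifying: h(y) = y^3 - 12*y^2 + 20*y - 240.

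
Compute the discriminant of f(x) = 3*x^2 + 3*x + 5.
Δ = -51

For a quadratic a x^2 + b x + c the discriminant is Δ = b^2 - 4ac = (3)^2 - 4*(3)*(5) = 9 - (60) = -51.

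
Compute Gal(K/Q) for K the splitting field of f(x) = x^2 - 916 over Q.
Gal(K/Q) = Z/2Z (cyclic of order 2)

x^2 - 916 is irreducible over Q since 916 is not a rational square. The splitting field Q(sqrt(916)) has degree 2 over Q, and its unique nontrivial automorphism is sqrt(916) ↦ -sqrt(916). Hence Gal(Q(sqrt(916))/Q) = Z/2Z.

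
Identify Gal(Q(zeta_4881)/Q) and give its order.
|Gal(Q(zeta_4881)/Q)| = phi(4881) = 3252; group ≅ (Z/4881Z)^* ≅ Z/2Z × Z/1626Z

The n-th cyclotomic polynomial Φ_4881(x) is the minimal polynomial of zeta_4881 over Q and has degree phi(4881) = 3252. So Q(zeta_4881) is a degree-3252 Galois extension with Galois group (Z/4881Z)^*. By CRT, (Z/4881Z)^* ≅ (Z/3Z)^* × (Z/1627Z)^*. Each prime-power unit group is (Z/3Z)^* ≅ Z/2Z; (Z/1627Z)^* ≅ Z/1626Z. Hence Gal(Q(zeta_4881)/Q) ≅ Z/2Z × Z/1626Z.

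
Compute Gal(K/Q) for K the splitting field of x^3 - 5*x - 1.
Gal(K/Q) = S_3 (symmetric group of order 6)

Compute the discriminant of x^3 + (0)*x^2 + (-5)*x + (-1): Δ = 473. Since Δ is not a rational square, the Galois group is not contained in A_3; it must be the full S_3 (irreducibility of the cubic rules out anything smaller).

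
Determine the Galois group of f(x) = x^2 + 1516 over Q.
Gal(K/Q) = Z/2Z (cyclic of order 2)

x^2 + 1516 is irreducible over Q since -1516 is not a rational square. The splitting field Q(sqrt(-1516)) has degree 2 over Q, and its unique nontrivial automorphism is sqrt(-1516) ↦ -sqrt(-1516). Hence Gal(Q(sqrt(-1516))/Q) = Z/2Z.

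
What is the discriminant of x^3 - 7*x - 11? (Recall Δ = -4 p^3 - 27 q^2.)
Δ = -1895

For a depressed cubic x^3 + p x + q the discriminant is Δ = -4 p^3 - 27 q^2 = -4*(-7)^3 - 27*(-11)^2 = 1372 - 3267 = -1895.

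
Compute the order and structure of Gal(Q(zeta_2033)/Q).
|Gal(Q(zeta_2033)/Q)| = phi(2033) = 1908; group ≅ (Z/2033Z)^* ≅ Z/18Z × Z/106Z

The n-th cyclotomic polynomial Φ_2033(x) is the minimal polynomial of zeta_2033 over Q and has degree phi(2033) = 1908. So Q(zeta_2033) is a degree-1908 Galois extension with Galois group (Z/2033Z)^*. By CRT, (Z/2033Z)^* ≅ (Z/19Z)^* × (Z/107Z)^*. Each prime-power unit group is (Z/19Z)^* ≅ Z/18Z; (Z/107Z)^* ≅ Z/106Z. Hence Gal(Q(zeta_2033)/Q) ≅ Z/18Z × Z/106Z.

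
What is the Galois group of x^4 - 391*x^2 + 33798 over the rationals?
Gal(K/Q) = V_4 (Klein four-group, Z/2Z × Z/2Z)

f factors as (x^2 - 262)(x^2 - 129), so the splitting field is K = Q(sqrt(262), sqrt(129)). The elements 262, 129, 33798 are all non-squares in Q, so sqrt(262) and sqrt(129) generate independent quadratic extensions. Thus [K:Q] = 4 and Gal(K/Q) is generated by the two order-2 automorphisms sqrt(262) ↦ -sqrt(262) and sqrt(129) ↦ -sqrt(129), giving V_4.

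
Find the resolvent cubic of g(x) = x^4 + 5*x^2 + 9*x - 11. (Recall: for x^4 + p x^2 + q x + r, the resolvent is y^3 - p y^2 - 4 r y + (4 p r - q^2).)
h(y) = y^3 - 5*y^2 + 44*y - 301

Identify coefficients: p = 5, q = 9, r = -11.
Plug into h(y) = y^3 - p y^2 - 4 r y + (4 p r - q^2):
  h(y) = y^3 - (5) y^2 - 4*(-11) y + (4*(5)*(-11) - (9)^2)
       = y^3 + (-5) y^2 + (44) y + (-301).
Simplifying: h(y) = y^3 - 5*y^2 + 44*y - 301.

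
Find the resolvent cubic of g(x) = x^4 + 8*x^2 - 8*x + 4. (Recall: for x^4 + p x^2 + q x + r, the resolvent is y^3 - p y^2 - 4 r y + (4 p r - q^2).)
h(y) = y^3 - 8*y^2 - 16*y + 64

Identify coefficients: p = 8, q = -8, r = 4.
Plug into h(y) = y^3 - p y^2 - 4 r y + (4 p r - q^2):
  h(y) = y^3 - (8) y^2 - 4*(4) y + (4*(8)*(4) - (-8)^2)
       = y^3 + (-8) y^2 + (-16) y + (64).
Simplifying: h(y) = y^3 - 8*y^2 - 16*y + 64.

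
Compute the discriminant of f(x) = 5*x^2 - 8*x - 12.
Δ = 304

For a quadratic a x^2 + b x + c the discriminant is Δ = b^2 - 4ac = (-8)^2 - 4*(5)*(-12) = 64 - (-240) = 304.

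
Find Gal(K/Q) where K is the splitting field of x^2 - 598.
Gal(K/Q) = Z/2Z (cyclic of order 2)

x^2 - 598 is irreducible over Q since 598 is not a rational square. The splitting field Q(sqrt(598)) has degree 2 over Q, and its unique nontrivial automorphism is sqrt(598) ↦ -sqrt(598). Hence Gal(Q(sqrt(598))/Q) = Z/2Z.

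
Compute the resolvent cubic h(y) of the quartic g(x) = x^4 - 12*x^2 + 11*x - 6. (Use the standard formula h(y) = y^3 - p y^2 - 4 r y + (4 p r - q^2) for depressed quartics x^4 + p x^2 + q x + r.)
h(y) = y^3 + 12*y^2 + 24*y + 167

Identify coefficients: p = -12, q = 11, r = -6.
Plug into h(y) = y^3 - p y^2 - 4 r y + (4 p r - q^2):
  h(y) = y^3 - (-12) y^2 - 4*(-6) y + (4*(-12)*(-6) - (11)^2)
       = y^3 + (12) y^2 + (24) y + (167).
Simplifying: h(y) = y^3 + 12*y^2 + 24*y + 167.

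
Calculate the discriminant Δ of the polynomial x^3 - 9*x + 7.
Δ = 1593

For a depressed cubic x^3 + p x + q the discriminant is Δ = -4 p^3 - 27 q^2 = -4*(-9)^3 - 27*(7)^2 = 2916 - 1323 = 1593.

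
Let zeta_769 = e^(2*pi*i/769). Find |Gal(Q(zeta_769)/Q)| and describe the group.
|Gal(Q(zeta_769)/Q)| = phi(769) = 768; group ≅ (Z/769Z)^* ≅ Z/768Z

The n-th cyclotomic polynomial Φ_769(x) is the minimal polynomial of zeta_769 over Q and has degree phi(769) = 768. So Q(zeta_769) is a degree-768 Galois extension with Galois group (Z/769Z)^*. (Z/769Z)^* is cyclic since 769 is an odd prime power (or 4). Hence Gal(Q(zeta_769)/Q) ≅ Z/768Z.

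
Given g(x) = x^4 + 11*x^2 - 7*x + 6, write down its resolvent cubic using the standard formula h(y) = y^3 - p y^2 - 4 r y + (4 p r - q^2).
h(y) = y^3 - 11*y^2 - 24*y + 215

Identify coefficients: p = 11, q = -7, r = 6.
Plug into h(y) = y^3 - p y^2 - 4 r y + (4 p r - q^2):
  h(y) = y^3 - (11) y^2 - 4*(6) y + (4*(11)*(6) - (-7)^2)
       = y^3 + (-11) y^2 + (-24) y + (215).
Simplifying: h(y) = y^3 - 11*y^2 - 24*y + 215.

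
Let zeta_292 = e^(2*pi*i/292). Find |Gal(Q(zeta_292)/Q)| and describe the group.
|Gal(Q(zeta_292)/Q)| = phi(292) = 144; group ≅ (Z/292Z)^* ≅ Z/2Z × Z/72Z

The n-th cyclotomic polynomial Φ_292(x) is the minimal polynomial of zeta_292 over Q and has degree phi(292) = 144. So Q(zeta_292) is a degree-144 Galois extension with Galois group (Z/292Z)^*. By CRT, (Z/292Z)^* ≅ (Z/4Z)^* × (Z/73Z)^*. Each prime-power unit group is (Z/4Z)^* ≅ Z/2Z; (Z/73Z)^* ≅ Z/72Z. Hence Gal(Q(zeta_292)/Q) ≅ Z/2Z × Z/72Z.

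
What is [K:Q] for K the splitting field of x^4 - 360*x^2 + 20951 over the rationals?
[K:Q] = 4

f factors as (x^2 - 287)(x^2 - 73); the splitting field is K = Q(sqrt(287), sqrt(73)). Since 287, 73, and 20951 are all non-squares in Q, the three subfields Q(sqrt(287)), Q(sqrt(73)), Q(sqrt(20951)) are distinct degree-2 extensions, so [K:Q] = 4 (Klein four Galois group).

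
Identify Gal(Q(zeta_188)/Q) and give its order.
|Gal(Q(zeta_188)/Q)| = phi(188) = 92; group ≅ (Z/188Z)^* ≅ Z/2Z × Z/46Z

The n-th cyclotomic polynomial Φ_188(x) is the minimal polynomial of zeta_188 over Q and has degree phi(188) = 92. So Q(zeta_188) is a degree-92 Galois extension with Galois group (Z/188Z)^*. By CRT, (Z/188Z)^* ≅ (Z/4Z)^* × (Z/47Z)^*. Each prime-power unit group is (Z/4Z)^* ≅ Z/2Z; (Z/47Z)^* ≅ Z/46Z. Hence Gal(Q(zeta_188)/Q) ≅ Z/2Z × Z/46Z.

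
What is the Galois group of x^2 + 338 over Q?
Gal(K/Q) = Z/2Z (cyclic of order 2)

x^2 + 338 is irreducible over Q since -338 is not a rational square. The splitting field Q(sqrt(-338)) has degree 2 over Q, and its unique nontrivial automorphism is sqrt(-338) ↦ -sqrt(-338). Hence Gal(Q(sqrt(-338))/Q) = Z/2Z.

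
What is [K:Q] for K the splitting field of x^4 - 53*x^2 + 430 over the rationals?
[K:Q] = 4

f factors as (x^2 - 10)(x^2 - 43); the splitting field is K = Q(sqrt(10), sqrt(43)). Since 10, 43, and 430 are all non-squares in Q, the three subfields Q(sqrt(10)), Q(sqrt(43)), Q(sqrt(430)) are distinct degree-2 extensions, so [K:Q] = 4 (Klein four Galois group).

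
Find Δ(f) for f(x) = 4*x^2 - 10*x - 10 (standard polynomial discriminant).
Δ = 260

For a quadratic a x^2 + b x + c the discriminant is Δ = b^2 - 4ac = (-10)^2 - 4*(4)*(-10) = 100 - (-160) = 260.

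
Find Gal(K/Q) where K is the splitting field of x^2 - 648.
Gal(K/Q) = Z/2Z (cyclic of order 2)

x^2 - 648 is irreducible over Q since 648 is not a rational square. The splitting field Q(sqrt(648)) has degree 2 over Q, and its unique nontrivial automorphism is sqrt(648) ↦ -sqrt(648). Hence Gal(Q(sqrt(648))/Q) = Z/2Z.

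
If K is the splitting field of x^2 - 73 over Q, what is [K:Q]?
[K:Q] = 2

The polynomial x^2 - 73 is irreducible over Q since 73 is not a perfect square. Its splitting field is Q(sqrt(73)), which has degree 2 over Q.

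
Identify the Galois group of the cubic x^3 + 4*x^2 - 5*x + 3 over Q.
Gal(K/Q) = S_3 (symmetric group of order 6)

Compute the discriminant of x^3 + (4)*x^2 + (-5)*x + (3): Δ = -1191. Since Δ is not a rational square, the Galois group is not contained in A_3; it must be the full S_3 (irreducibility of the cubic rules out anything smaller).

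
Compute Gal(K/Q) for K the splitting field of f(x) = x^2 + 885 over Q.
Gal(K/Q) = Z/2Z (cyclic of order 2)

x^2 + 885 is irreducible over Q since -885 is not a rational square. The splitting field Q(sqrt(-885)) has degree 2 over Q, and its unique nontrivial automorphism is sqrt(-885) ↦ -sqrt(-885). Hence Gal(Q(sqrt(-885))/Q) = Z/2Z.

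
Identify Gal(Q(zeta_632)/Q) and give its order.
|Gal(Q(zeta_632)/Q)| = phi(632) = 312; group ≅ (Z/632Z)^* ≅ Z/2Z × Z/2Z × Z/78Z

The n-th cyclotomic polynomial Φ_632(x) is the minimal polynomial of zeta_632 over Q and has degree phi(632) = 312. So Q(zeta_632) is a degree-312 Galois extension with Galois group (Z/632Z)^*. By CRT, (Z/632Z)^* ≅ (Z/8Z)^* × (Z/79Z)^*. Each prime-power unit group is (Z/8Z)^* ≅ Z/2Z × Z/2Z; (Z/79Z)^* ≅ Z/78Z. Hence Gal(Q(zeta_632)/Q) ≅ Z/2Z × Z/2Z × Z/78Z.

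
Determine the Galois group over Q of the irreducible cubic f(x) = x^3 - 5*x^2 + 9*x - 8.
Gal(K/Q) = S_3 (symmetric group of order 6)

Compute the discriminant of x^3 + (-5)*x^2 + (9)*x + (-8): Δ = -139. Since Δ is not a rational square, the Galois group is not contained in A_3; it must be the full S_3 (irreducibility of the cubic rules out anything smaller).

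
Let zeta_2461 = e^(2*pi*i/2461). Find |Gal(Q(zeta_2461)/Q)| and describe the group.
|Gal(Q(zeta_2461)/Q)| = phi(2461) = 2332; group ≅ (Z/2461Z)^* ≅ Z/22Z × Z/106Z

The n-th cyclotomic polynomial Φ_2461(x) is the minimal polynomial of zeta_2461 over Q and has degree phi(2461) = 2332. So Q(zeta_2461) is a degree-2332 Galois extension with Galois group (Z/2461Z)^*. By CRT, (Z/2461Z)^* ≅ (Z/23Z)^* × (Z/107Z)^*. Each prime-power unit group is (Z/23Z)^* ≅ Z/22Z; (Z/107Z)^* ≅ Z/106Z. Hence Gal(Q(zeta_2461)/Q) ≅ Z/22Z × Z/106Z.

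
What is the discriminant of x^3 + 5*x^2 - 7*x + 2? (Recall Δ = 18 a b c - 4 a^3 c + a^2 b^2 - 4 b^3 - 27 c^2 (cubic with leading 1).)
Δ = 229

For x^3 + a x^2 + b x + c the discriminant is Δ = 18 a b c - 4 a^3 c + a^2 b^2 - 4 b^3 - 27 c^2.
Plug a = 5, b = -7, c = 2:
  18*(5)*(-7)*(2) - 4*(5)^3*(2) + (5)^2*(-7)^2 - 4*(-7)^3 - 27*(2)^2
  = -1260 + (-1000) + 1225 + (1372) + (-108)
  = 229.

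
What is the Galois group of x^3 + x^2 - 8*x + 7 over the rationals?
Gal(K/Q) = S_3 (symmetric group of order 6)

Compute the discriminant of x^3 + (1)*x^2 + (-8)*x + (7): Δ = -247. Since Δ is not a rational square, the Galois group is not contained in A_3; it must be the full S_3 (irreducibility of the cubic rules out anything smaller).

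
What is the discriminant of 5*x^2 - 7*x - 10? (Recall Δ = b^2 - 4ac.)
Δ = 249

For a quadratic a x^2 + b x + c the discriminant is Δ = b^2 - 4ac = (-7)^2 - 4*(5)*(-10) = 49 - (-200) = 249.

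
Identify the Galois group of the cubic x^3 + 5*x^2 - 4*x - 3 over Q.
Gal(K/Q) = S_3 (symmetric group of order 6)

Compute the discriminant of x^3 + (5)*x^2 + (-4)*x + (-3): Δ = 2993. Since Δ is not a rational square, the Galois group is not contained in A_3; it must be the full S_3 (irreducibility of the cubic rules out anything smaller).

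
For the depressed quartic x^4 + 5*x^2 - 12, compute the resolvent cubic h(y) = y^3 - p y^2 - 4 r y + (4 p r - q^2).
h(y) = y^3 - 5*y^2 + 48*y - 240

Identify coefficients: p = 5, q = 0, r = -12.
Plug into h(y) = y^3 - p y^2 - 4 r y + (4 p r - q^2):
  h(y) = y^3 - (5) y^2 - 4*(-12) y + (4*(5)*(-12) - (0)^2)
       = y^3 + (-5) y^2 + (48) y + (-240).
Simplifying: h(y) = y^3 - 5*y^2 + 48*y - 240.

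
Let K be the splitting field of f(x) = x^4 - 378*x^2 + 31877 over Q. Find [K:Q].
[K:Q] = 4

f factors as (x^2 - 251)(x^2 - 127); the splitting field is K = Q(sqrt(251), sqrt(127)). Since 251, 127, and 31877 are all non-squares in Q, the three subfields Q(sqrt(251)), Q(sqrt(127)), Q(sqrt(31877)) are distinct degree-2 extensions, so [K:Q] = 4 (Klein four Galois group).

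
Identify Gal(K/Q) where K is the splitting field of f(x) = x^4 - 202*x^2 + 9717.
Gal(K/Q) = V_4 (Klein four-group, Z/2Z × Z/2Z)

f factors as (x^2 - 79)(x^2 - 123), so the splitting field is K = Q(sqrt(79), sqrt(123)). The elements 79, 123, 9717 are all non-squares in Q, so sqrt(79) and sqrt(123) generate independent quadratic extensions. Thus [K:Q] = 4 and Gal(K/Q) is generated by the two order-2 automorphisms sqrt(79) ↦ -sqrt(79) and sqrt(123) ↦ -sqrt(123), giving V_4.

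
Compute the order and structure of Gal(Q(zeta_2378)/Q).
|Gal(Q(zeta_2378)/Q)| = phi(2378) = 1120; group ≅ (Z/2378Z)^* ≅ Z/28Z × Z/40Z

The n-th cyclotomic polynomial Φ_2378(x) is the minimal polynomial of zeta_2378 over Q and has degree phi(2378) = 1120. So Q(zeta_2378) is a degree-1120 Galois extension with Galois group (Z/2378Z)^*. By CRT, (Z/2378Z)^* ≅ (Z/2Z)^* × (Z/29Z)^* × (Z/41Z)^*. Each prime-power unit group is (Z/2Z)^* ≅ trivial group (order 1); (Z/29Z)^* ≅ Z/28Z; (Z/41Z)^* ≅ Z/40Z. Hence Gal(Q(zeta_2378)/Q) ≅ Z/28Z × Z/40Z.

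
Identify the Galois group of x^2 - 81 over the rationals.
Gal(K/Q) = trivial group (order 1)

x^2 - 81 factors as (x - 9)(x + 9) over Q, so its splitting field is Q itself and the Galois group is trivial.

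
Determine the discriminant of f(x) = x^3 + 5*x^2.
Δ = 0

For x^3 + a x^2 + b x + c the discriminant is Δ = 18 a b c - 4 a^3 c + a^2 b^2 - 4 b^3 - 27 c^2.
Plug a = 5, b = 0, c = 0:
  18*(5)*(0)*(0) - 4*(5)^3*(0) + (5)^2*(0)^2 - 4*(0)^3 - 27*(0)^2
  = 0 + (0) + 0 + (0) + (0)
  = 0.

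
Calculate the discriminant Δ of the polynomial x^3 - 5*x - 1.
Δ = 473

For x^3 + a x^2 + b x + c the discriminant is Δ = 18 a b c - 4 a^3 c + a^2 b^2 - 4 b^3 - 27 c^2.
Plug a = 0, b = -5, c = -1:
  18*(0)*(-5)*(-1) - 4*(0)^3*(-1) + (0)^2*(-5)^2 - 4*(-5)^3 - 27*(-1)^2
  = 0 + (0) + 0 + (500) + (-27)
  = 473.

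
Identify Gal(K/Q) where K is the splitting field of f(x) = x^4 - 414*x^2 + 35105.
Gal(K/Q) = V_4 (Klein four-group, Z/2Z × Z/2Z)

f factors as (x^2 - 119)(x^2 - 295), so the splitting field is K = Q(sqrt(119), sqrt(295)). The elements 119, 295, 35105 are all non-squares in Q, so sqrt(119) and sqrt(295) generate independent quadratic extensions. Thus [K:Q] = 4 and Gal(K/Q) is generated by the two order-2 automorphisms sqrt(119) ↦ -sqrt(119) and sqrt(295) ↦ -sqrt(295), giving V_4.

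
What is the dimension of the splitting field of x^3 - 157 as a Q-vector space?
[K:Q] = 6

x^3 - 157 has one real root r = 157^(1/3) and two complex roots r*zeta_3, r*zeta_3^2 where zeta_3 = e^(2*pi*i/3). The splitting field is Q(r, zeta_3). [Q(r):Q] = 3 and [Q(zeta_3):Q] = 2 with gcd = 1, so [Q(r, zeta_3):Q] = 3 * 2 = 6.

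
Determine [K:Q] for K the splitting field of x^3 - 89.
[K:Q] = 6

x^3 - 89 has one real root r = 89^(1/3) and two complex roots r*zeta_3, r*zeta_3^2 where zeta_3 = e^(2*pi*i/3). The splitting field is Q(r, zeta_3). [Q(r):Q] = 3 and [Q(zeta_3):Q] = 2 with gcd = 1, so [Q(r, zeta_3):Q] = 3 * 2 = 6.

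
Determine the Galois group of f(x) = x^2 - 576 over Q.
Gal(K/Q) = trivial group (order 1)

x^2 - 576 factors as (x - 24)(x + 24) over Q, so its splitting field is Q itself and the Galois group is trivial.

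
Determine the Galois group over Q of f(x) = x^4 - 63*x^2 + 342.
Gal(K/Q) = V_4 (Klein four-group, Z/2Z × Z/2Z)

f factors as (x^2 - 6)(x^2 - 57), so the splitting field is K = Q(sqrt(6), sqrt(57)). The elements 6, 57, 342 are all non-squares in Q, so sqrt(6) and sqrt(57) generate independent quadratic extensions. Thus [K:Q] = 4 and Gal(K/Q) is generated by the two order-2 automorphisms sqrt(6) ↦ -sqrt(6) and sqrt(57) ↦ -sqrt(57), giving V_4.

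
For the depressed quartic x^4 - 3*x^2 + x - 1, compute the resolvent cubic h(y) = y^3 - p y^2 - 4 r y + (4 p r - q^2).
h(y) = y^3 + 3*y^2 + 4*y + 11

Identify coefficients: p = -3, q = 1, r = -1.
Plug into h(y) = y^3 - p y^2 - 4 r y + (4 p r - q^2):
  h(y) = y^3 - (-3) y^2 - 4*(-1) y + (4*(-3)*(-1) - (1)^2)
       = y^3 + (3) y^2 + (4) y + (11).
Simplifying: h(y) = y^3 + 3*y^2 + 4*y + 11.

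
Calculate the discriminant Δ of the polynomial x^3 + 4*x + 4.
Δ = -688

For x^3 + a x^2 + b x + c the discriminant is Δ = 18 a b c - 4 a^3 c + a^2 b^2 - 4 b^3 - 27 c^2.
Plug a = 0, b = 4, c = 4:
  18*(0)*(4)*(4) - 4*(0)^3*(4) + (0)^2*(4)^2 - 4*(4)^3 - 27*(4)^2
  = 0 + (0) + 0 + (-256) + (-432)
  = -688.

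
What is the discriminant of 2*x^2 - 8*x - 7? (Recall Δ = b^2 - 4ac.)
Δ = 120

For a quadratic a x^2 + b x + c the discriminant is Δ = b^2 - 4ac = (-8)^2 - 4*(2)*(-7) = 64 - (-56) = 120.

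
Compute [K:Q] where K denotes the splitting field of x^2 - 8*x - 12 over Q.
[K:Q] = 2

The discriminant of x^2 + (-8)*x + (-12) is b^2 - 4c = 64 - (-48) = 112. Since 112 is not a perfect square in Q, the polynomial is irreducible over Q. Its two roots generate a degree-2 extension, so [K:Q] = 2.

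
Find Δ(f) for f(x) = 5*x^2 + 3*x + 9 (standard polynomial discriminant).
Δ = -171

For a quadratic a x^2 + b x + c the discriminant is Δ = b^2 - 4ac = (3)^2 - 4*(5)*(9) = 9 - (180) = -171.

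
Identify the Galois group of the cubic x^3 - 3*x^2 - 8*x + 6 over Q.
Gal(K/Q) = S_3 (symmetric group of order 6)

Compute the discriminant of x^3 + (-3)*x^2 + (-8)*x + (6): Δ = 4892. Since Δ is not a rational square, the Galois group is not contained in A_3; it must be the full S_3 (irreducibility of the cubic rules out anything smaller).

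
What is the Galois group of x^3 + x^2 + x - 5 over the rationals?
Gal(K/Q) = S_3 (symmetric group of order 6)

Compute the discriminant of x^3 + (1)*x^2 + (1)*x + (-5): Δ = -748. Since Δ is not a rational square, the Galois group is not contained in A_3; it must be the full S_3 (irreducibility of the cubic rules out anything smaller).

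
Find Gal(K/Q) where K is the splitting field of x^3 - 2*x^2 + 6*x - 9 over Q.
Gal(K/Q) = S_3 (symmetric group of order 6)

Compute the discriminant of x^3 + (-2)*x^2 + (6)*x + (-9): Δ = -1251. Since Δ is not a rational square, the Galois group is not contained in A_3; it must be the full S_3 (irreducibility of the cubic rules out anything smaller).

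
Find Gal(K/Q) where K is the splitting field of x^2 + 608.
Gal(K/Q) = Z/2Z (cyclic of order 2)

x^2 + 608 is irreducible over Q since -608 is not a rational square. The splitting field Q(sqrt(-608)) has degree 2 over Q, and its unique nontrivial automorphism is sqrt(-608) ↦ -sqrt(-608). Hence Gal(Q(sqrt(-608))/Q) = Z/2Z.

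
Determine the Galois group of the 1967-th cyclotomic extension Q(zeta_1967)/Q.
|Gal(Q(zeta_1967)/Q)| = phi(1967) = 1680; group ≅ (Z/1967Z)^* ≅ Z/6Z × Z/280Z

The n-th cyclotomic polynomial Φ_1967(x) is the minimal polynomial of zeta_1967 over Q and has degree phi(1967) = 1680. So Q(zeta_1967) is a degree-1680 Galois extension with Galois group (Z/1967Z)^*. By CRT, (Z/1967Z)^* ≅ (Z/7Z)^* × (Z/281Z)^*. Each prime-power unit group is (Z/7Z)^* ≅ Z/6Z; (Z/281Z)^* ≅ Z/280Z. Hence Gal(Q(zeta_1967)/Q) ≅ Z/6Z × Z/280Z.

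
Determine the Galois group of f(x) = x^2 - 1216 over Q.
Gal(K/Q) = Z/2Z (cyclic of order 2)

x^2 - 1216 is irreducible over Q since 1216 is not a rational square. The splitting field Q(sqrt(1216)) has degree 2 over Q, and its unique nontrivial automorphism is sqrt(1216) ↦ -sqrt(1216). Hence Gal(Q(sqrt(1216))/Q) = Z/2Z.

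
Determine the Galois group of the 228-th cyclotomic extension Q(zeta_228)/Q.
|Gal(Q(zeta_228)/Q)| = phi(228) = 72; group ≅ (Z/228Z)^* ≅ Z/2Z × Z/2Z × Z/18Z

The n-th cyclotomic polynomial Φ_228(x) is the minimal polynomial of zeta_228 over Q and has degree phi(228) = 72. So Q(zeta_228) is a degree-72 Galois extension with Galois group (Z/228Z)^*. By CRT, (Z/228Z)^* ≅ (Z/4Z)^* × (Z/3Z)^* × (Z/19Z)^*. Each prime-power unit group is (Z/4Z)^* ≅ Z/2Z; (Z/3Z)^* ≅ Z/2Z; (Z/19Z)^* ≅ Z/18Z. Hence Gal(Q(zeta_228)/Q) ≅ Z/2Z × Z/2Z × Z/18Z.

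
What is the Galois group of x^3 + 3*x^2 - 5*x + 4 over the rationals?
Gal(K/Q) = S_3 (symmetric group of order 6)

Compute the discriminant of x^3 + (3)*x^2 + (-5)*x + (4): Δ = -1219. Since Δ is not a rational square, the Galois group is not contained in A_3; it must be the full S_3 (irreducibility of the cubic rules out anything smaller).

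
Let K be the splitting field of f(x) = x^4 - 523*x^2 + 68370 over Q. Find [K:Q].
[K:Q] = 4

f factors as (x^2 - 258)(x^2 - 265); the splitting field is K = Q(sqrt(258), sqrt(265)). Since 258, 265, and 68370 are all non-squares in Q, the three subfields Q(sqrt(258)), Q(sqrt(265)), Q(sqrt(68370)) are distinct degree-2 extensions, so [K:Q] = 4 (Klein four Galois group).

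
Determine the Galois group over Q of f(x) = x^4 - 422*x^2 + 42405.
Gal(K/Q) = V_4 (Klein four-group, Z/2Z × Z/2Z)

f factors as (x^2 - 257)(x^2 - 165), so the splitting field is K = Q(sqrt(257), sqrt(165)). The elements 257, 165, 42405 are all non-squares in Q, so sqrt(257) and sqrt(165) generate independent quadratic extensions. Thus [K:Q] = 4 and Gal(K/Q) is generated by the two order-2 automorphisms sqrt(257) ↦ -sqrt(257) and sqrt(165) ↦ -sqrt(165), giving V_4.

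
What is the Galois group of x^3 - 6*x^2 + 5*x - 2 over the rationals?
Gal(K/Q) = S_3 (symmetric group of order 6)

Compute the discriminant of x^3 + (-6)*x^2 + (5)*x + (-2): Δ = -356. Since Δ is not a rational square, the Galois group is not contained in A_3; it must be the full S_3 (irreducibility of the cubic rules out anything smaller).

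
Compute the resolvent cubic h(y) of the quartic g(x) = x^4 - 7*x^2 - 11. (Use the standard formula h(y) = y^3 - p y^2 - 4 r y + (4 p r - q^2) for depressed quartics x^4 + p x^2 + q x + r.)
h(y) = y^3 + 7*y^2 + 44*y + 308

Identify coefficients: p = -7, q = 0, r = -11.
Plug into h(y) = y^3 - p y^2 - 4 r y + (4 p r - q^2):
  h(y) = y^3 - (-7) y^2 - 4*(-11) y + (4*(-7)*(-11) - (0)^2)
       = y^3 + (7) y^2 + (44) y + (308).
Simplifying: h(y) = y^3 + 7*y^2 + 44*y + 308.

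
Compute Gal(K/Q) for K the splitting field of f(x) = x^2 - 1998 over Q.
Gal(K/Q) = Z/2Z (cyclic of order 2)

x^2 - 1998 is irreducible over Q since 1998 is not a rational square. The splitting field Q(sqrt(1998)) has degree 2 over Q, and its unique nontrivial automorphism is sqrt(1998) ↦ -sqrt(1998). Hence Gal(Q(sqrt(1998))/Q) = Z/2Z.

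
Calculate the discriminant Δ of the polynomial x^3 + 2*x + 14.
Δ = -5324

For a depressed cubic x^3 + p x + q the discriminant is Δ = -4 p^3 - 27 q^2 = -4*(2)^3 - 27*(14)^2 = -32 - 5292 = -5324.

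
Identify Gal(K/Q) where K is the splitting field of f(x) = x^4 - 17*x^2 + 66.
Gal(K/Q) = V_4 (Klein four-group, Z/2Z × Z/2Z)

f factors as (x^2 - 6)(x^2 - 11), so the splitting field is K = Q(sqrt(6), sqrt(11)). The elements 6, 11, 66 are all non-squares in Q, so sqrt(6) and sqrt(11) generate independent quadratic extensions. Thus [K:Q] = 4 and Gal(K/Q) is generated by the two order-2 automorphisms sqrt(6) ↦ -sqrt(6) and sqrt(11) ↦ -sqrt(11), giving V_4.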